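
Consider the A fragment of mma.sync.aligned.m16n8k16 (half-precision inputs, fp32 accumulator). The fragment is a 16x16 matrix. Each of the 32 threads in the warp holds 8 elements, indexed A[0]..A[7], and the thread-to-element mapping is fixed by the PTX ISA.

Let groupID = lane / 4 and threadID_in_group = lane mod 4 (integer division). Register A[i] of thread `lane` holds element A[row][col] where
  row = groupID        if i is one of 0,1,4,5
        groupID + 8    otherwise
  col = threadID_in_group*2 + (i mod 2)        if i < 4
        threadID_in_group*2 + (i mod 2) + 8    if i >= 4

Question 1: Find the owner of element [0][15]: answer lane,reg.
3,5

r=0→G=0,rhi=0  c=15→chi=1,T=3,p=1
L=0*4+3=3  i=1*4+0*2+1=5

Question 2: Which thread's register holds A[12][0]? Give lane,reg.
16,2

r:12=>grp=4,rB=1  c:0=>cB=0,tig=0,lo=0
L=4*4+0=16  i=0*4+1*2+0=2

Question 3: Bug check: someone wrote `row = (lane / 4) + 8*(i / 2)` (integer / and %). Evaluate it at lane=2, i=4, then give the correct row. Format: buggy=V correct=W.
`(lane / 4) + 8*(i / 2)`[2,4]->16
lane 2: gid=0 (2/4), tid=2 (2%4)
i=4: r=0+0=0, c=2*2+0+8=12
row: 16 vs 0

buggy=16 correct=0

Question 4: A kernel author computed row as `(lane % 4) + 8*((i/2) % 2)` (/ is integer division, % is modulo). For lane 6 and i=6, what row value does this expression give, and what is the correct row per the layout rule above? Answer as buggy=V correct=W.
`(lane % 4) + 8*((i/2) % 2)`[6,6]->10
L=6->gid=6>>2=1, tid=6&3=2
[6]->row 1+8=9  col 2·2+0+8=12
row: 10 vs 9

buggy=10 correct=9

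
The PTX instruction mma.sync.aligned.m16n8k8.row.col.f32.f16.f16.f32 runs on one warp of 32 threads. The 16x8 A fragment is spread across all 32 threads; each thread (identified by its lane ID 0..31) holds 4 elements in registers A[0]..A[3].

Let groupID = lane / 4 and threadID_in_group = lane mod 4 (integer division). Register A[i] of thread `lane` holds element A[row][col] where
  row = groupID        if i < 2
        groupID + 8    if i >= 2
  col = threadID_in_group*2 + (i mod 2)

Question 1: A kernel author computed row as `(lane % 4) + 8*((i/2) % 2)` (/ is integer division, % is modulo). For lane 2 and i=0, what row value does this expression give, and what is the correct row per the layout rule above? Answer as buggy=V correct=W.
`(lane % 4) + 8*((i/2) % 2)`[2,0]->2
lane 2->2/4=0, 2 mod 4=2
i=0  r:0+0->0  c:2·2+0->4
row: 2 vs 0

buggy=2 correct=0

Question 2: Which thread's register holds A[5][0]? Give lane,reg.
r:5=>grp=5,rB=0  c:0=>tig=0,lo=0
L=5*4+0=20  i=0*2+0=0

20,0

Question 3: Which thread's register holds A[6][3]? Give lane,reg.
25,1

r:6=>grp=6,rB=0  c:3=>tig=1,lo=1
L=6*4+1=25  i=0*2+1=1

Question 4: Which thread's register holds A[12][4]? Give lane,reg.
r=12→G=4,rhi=1  c=4→T=2,p=0
L=4*4+2=18  i=1*2+0=2

18,2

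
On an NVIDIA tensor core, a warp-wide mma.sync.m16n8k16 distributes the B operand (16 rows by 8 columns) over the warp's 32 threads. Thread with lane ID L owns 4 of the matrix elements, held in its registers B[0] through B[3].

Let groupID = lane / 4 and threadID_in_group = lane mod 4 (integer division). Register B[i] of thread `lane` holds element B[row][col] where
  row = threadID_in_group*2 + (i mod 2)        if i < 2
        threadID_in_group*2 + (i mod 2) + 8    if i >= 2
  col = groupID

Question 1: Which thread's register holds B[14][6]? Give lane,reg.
27,2

c=6->g=6  r=14->rb=1,t=3,b0=0
L=6*4+3=27  i=1*2+0=2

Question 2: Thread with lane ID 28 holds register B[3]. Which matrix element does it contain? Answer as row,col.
28: G=7,T=0
[3] (0*2+1+8,7) = (9,7)

9,7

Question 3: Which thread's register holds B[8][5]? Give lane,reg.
20,2

c: 5->gid=5  r: 8->r8=1,tid=0,i&1=0
L=5*4+0=20  i=1*2+0=2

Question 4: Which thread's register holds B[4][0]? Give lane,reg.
c=0⇒gr=0  r=4⇒Rb=0,th=2,odd=0
L=0*4+2=2  i=0*2+0=0

2,0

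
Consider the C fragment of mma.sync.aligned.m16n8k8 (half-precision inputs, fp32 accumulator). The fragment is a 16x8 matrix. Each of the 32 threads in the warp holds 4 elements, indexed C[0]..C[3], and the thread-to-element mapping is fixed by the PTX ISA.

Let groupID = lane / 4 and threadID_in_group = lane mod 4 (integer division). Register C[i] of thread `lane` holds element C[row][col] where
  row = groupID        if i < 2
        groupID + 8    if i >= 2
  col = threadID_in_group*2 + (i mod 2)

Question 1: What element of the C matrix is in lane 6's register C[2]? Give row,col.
lane 6: gid=1 (6/4), tid=2 (6%4)
i=2: r=1+8=9, c=2*2+0=4

9,4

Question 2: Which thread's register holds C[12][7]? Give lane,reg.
19,3

r=12->g=4,rb=1  c=7->t=3,b0=1
L=4*4+3=19  i=1*2+1=3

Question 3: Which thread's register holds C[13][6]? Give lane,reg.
r=13→G=5,rhi=1  c=6→T=3,p=0
L=5*4+3=23  i=1*2+0=2

23,2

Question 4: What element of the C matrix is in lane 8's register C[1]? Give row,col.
L=8=>grp=8>>2=2, tig=8&3=0
[1]=>row 2+0=2  col 0·2+1=1

2,1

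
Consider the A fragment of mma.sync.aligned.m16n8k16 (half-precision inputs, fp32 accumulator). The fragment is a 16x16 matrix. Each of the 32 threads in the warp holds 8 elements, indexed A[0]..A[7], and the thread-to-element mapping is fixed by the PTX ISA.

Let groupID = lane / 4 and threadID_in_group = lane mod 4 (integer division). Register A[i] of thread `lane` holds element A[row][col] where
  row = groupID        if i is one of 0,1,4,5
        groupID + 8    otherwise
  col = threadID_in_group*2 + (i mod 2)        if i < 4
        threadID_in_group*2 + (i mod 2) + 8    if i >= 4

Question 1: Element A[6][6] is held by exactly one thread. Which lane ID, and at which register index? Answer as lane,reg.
27,0

r=6→G=6,rhi=0  c=6→chi=0,T=3,p=0
L=6*4+3=27  i=0*4+0*2+0=0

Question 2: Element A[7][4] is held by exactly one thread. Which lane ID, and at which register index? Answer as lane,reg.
r=7⇒gr=7,Rb=0  c=4⇒Cb=0,th=2,odd=0
L=7*4+2=30  i=0*4+0*2+0=0

30,0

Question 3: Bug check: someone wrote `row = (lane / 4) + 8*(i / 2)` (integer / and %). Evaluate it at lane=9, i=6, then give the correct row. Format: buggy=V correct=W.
buggy=26 correct=10

`(lane / 4) + 8*(i / 2)`[9,6]=>26
9: grp=2,tig=1
[6] (2+8,1*2+0+8) = (10,10)
row: 26 vs 10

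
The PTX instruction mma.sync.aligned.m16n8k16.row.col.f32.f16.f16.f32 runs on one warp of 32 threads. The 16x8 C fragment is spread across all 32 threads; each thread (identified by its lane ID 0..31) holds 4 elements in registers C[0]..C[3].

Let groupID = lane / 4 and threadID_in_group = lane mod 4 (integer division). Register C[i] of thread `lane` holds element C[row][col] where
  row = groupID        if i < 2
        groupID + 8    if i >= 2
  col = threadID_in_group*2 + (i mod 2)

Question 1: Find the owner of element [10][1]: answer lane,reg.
r=10→G=2,rhi=1  c=1→T=0,p=1
L=2*4+0=8  i=1*2+1=3

8,3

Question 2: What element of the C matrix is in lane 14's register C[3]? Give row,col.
14: G=3,T=2
[3] (3+8,2*2+1) = (11,5)

11,5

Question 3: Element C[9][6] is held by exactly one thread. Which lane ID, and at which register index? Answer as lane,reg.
7,2

r=9->g=1,rb=1  c=6->t=3,b0=0
L=1*4+3=7  i=1*2+0=2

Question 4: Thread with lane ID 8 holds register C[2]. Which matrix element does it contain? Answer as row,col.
10,0

lane 8->8/4=2, 8 mod 4=0
i=2  r:2+8->10  c:2·0+0->0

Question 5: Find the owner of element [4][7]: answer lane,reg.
19,1

r: 4->gid=4,r8=0  c: 7->tid=3,i&1=1
L=4*4+3=19  i=0*2+1=1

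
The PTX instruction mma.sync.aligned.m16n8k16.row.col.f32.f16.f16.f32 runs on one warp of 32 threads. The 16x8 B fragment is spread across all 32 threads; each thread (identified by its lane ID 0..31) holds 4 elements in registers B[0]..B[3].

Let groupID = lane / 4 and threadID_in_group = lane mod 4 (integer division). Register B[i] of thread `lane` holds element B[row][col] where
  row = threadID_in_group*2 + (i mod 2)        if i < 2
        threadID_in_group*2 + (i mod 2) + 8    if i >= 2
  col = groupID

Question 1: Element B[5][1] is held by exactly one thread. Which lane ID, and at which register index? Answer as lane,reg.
6,1

c=1→G=1  r=5→rhi=0,T=2,p=1
L=1*4+2=6  i=0*2+1=1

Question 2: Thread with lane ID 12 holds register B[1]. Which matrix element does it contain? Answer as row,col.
L=12->gid=12>>2=3, tid=12&3=0
[1]->row 0·2+1+0=1  col gid=3

1,3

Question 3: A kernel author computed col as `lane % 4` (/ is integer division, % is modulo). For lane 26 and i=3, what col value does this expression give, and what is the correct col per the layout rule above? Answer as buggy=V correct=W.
buggy=2 correct=6

`lane % 4`[26,3]->2
L=26->gid=26>>2=6, tid=26&3=2
[3]->row 2·2+1+8=13  col gid=6
col: 2 vs 6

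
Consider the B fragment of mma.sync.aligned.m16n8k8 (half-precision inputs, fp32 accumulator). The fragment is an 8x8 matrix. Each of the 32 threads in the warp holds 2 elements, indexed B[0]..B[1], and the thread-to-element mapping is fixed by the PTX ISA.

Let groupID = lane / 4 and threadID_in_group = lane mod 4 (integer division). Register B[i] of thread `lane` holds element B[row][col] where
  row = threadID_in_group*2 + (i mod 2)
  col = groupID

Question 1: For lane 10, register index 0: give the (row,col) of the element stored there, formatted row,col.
lane 10→10/4=2, 10 mod 4=2
i=0  r:2·2+0→4  c:2

4,2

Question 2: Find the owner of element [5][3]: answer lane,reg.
c: 3->gid=3  r: 5->tid=2,i&1=1
L=3*4+2=14  i=1=1

14,1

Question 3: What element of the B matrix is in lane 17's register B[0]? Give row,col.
L=17->gid=17>>2=4, tid=17&3=1
[0]->row 1·2+0=2  col gid=4

2,4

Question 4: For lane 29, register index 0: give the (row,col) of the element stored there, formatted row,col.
L=29⇒gr=29>>2=7, th=29&3=1
[0]⇒row 1·2+0=2  col gr=7

2,7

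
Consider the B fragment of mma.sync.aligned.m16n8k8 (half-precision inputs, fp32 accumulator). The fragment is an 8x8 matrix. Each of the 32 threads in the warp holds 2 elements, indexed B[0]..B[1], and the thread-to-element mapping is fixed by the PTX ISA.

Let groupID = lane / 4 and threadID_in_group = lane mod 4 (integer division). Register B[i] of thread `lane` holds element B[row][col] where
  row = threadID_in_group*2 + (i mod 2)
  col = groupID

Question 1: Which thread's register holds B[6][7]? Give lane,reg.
31,0

c:7=>grp=7  r:6=>tig=3,lo=0
L=7*4+3=31  i=0=0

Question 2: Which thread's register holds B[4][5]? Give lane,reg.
c=5⇒gr=5  r=4⇒th=2,odd=0
L=5*4+2=22  i=0=0

22,0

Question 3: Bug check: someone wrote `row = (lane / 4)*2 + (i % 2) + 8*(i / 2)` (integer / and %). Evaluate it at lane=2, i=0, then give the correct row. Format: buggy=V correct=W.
buggy=0 correct=4

`(lane / 4)*2 + (i % 2) + 8*(i / 2)`[2,0]->0
lane 2: gid=0 (2/4), tid=2 (2%4)
i=0: r=2*2+0=4, c=gid=0
row: 0 vs 4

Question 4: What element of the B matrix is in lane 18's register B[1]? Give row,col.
lane 18->18/4=4, 18 mod 4=2
i=1  r:2·2+1->5  c:4

5,4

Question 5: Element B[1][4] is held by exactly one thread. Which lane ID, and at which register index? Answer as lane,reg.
16,1

c:4=>grp=4  r:1=>tig=0,lo=1
L=4*4+0=16  i=1=1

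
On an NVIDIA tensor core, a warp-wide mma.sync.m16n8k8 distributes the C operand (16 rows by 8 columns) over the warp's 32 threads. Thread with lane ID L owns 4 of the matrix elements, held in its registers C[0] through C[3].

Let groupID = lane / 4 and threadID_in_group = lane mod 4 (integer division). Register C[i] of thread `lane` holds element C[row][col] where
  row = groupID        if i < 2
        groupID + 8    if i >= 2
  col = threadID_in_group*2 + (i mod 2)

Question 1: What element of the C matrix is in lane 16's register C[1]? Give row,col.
4,1

L=16→G=16>>2=4, T=16&3=0
[1]→row 4+0=4  col 0·2+1=1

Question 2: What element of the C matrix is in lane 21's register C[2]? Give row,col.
13,2

lane 21: gid=5 (21/4), tid=1 (21%4)
i=2: r=5+8=13, c=1*2+0=2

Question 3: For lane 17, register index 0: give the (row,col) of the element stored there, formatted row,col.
lane 17=>17/4=4, 17 mod 4=1
i=0  r:4+0=>4  c:2·1+0=>2

4,2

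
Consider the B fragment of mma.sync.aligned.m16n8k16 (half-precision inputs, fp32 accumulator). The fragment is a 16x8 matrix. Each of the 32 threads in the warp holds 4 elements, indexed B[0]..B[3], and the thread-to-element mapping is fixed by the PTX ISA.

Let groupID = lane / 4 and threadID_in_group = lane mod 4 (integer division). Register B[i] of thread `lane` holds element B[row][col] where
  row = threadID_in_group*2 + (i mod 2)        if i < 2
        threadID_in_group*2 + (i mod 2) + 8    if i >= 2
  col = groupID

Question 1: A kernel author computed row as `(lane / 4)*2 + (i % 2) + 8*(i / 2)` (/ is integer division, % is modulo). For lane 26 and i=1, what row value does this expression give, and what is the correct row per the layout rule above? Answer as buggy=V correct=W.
buggy=13 correct=5

`(lane / 4)*2 + (i % 2) + 8*(i / 2)`[26,1]->13
L=26->g=26>>2=6, t=26&3=2
[1]->row 2·2+1+0=5  col g=6
row: 13 vs 5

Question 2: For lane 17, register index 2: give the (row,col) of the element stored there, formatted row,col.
10,4

L=17=>grp=17>>2=4, tig=17&3=1
[2]=>row 1·2+0+8=10  col grp=4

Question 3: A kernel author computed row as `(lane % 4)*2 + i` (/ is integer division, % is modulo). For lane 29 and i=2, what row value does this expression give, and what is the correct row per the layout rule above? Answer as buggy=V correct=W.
`(lane % 4)*2 + i`[29,2]=>4
lane 29: grp=7 (29/4), tig=1 (29%4)
i=2: r=1*2+0+8=10, c=grp=7
row: 4 vs 10

buggy=4 correct=10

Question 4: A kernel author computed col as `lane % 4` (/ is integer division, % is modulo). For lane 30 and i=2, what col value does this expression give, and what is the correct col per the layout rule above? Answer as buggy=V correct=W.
buggy=2 correct=7

`lane % 4`[30,2]=>2
L=30=>grp=30>>2=7, tig=30&3=2
[2]=>row 2·2+0+8=12  col grp=7
col: 2 vs 7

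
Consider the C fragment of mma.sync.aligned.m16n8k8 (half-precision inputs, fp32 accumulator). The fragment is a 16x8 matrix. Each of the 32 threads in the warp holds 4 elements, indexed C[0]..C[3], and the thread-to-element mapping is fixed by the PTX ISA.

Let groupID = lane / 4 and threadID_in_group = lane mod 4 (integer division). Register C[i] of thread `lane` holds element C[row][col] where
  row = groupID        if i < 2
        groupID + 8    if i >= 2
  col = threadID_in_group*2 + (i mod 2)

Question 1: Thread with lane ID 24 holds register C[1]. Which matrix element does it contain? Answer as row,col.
6,1

lane 24: gr=6 (24/4), th=0 (24%4)
i=1: r=6+0=6, c=0*2+1=1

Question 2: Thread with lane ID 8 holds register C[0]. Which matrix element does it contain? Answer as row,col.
2,0

8: gr=2,th=0
[0] (2+0,0*2+0) = (2,0)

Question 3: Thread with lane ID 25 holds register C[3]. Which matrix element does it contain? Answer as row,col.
L=25->g=25>>2=6, t=25&3=1
[3]->row 6+8=14  col 1·2+1=3

14,3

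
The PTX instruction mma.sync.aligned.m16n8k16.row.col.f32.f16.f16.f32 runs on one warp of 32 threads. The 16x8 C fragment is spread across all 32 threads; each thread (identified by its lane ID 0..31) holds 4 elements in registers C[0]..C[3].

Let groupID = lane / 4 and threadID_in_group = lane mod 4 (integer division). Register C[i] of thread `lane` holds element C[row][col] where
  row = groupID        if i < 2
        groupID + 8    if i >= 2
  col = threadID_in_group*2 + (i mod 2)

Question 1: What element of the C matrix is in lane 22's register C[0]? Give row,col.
5,4

lane 22=>22/4=5, 22 mod 4=2
i=0  r:5+0=>5  c:2·2+0=>4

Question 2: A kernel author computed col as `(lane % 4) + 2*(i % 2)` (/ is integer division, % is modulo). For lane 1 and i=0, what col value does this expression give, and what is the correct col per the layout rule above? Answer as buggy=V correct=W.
`(lane % 4) + 2*(i % 2)`[1,0]⇒1
L=1⇒gr=1>>2=0, th=1&3=1
[0]⇒row 0+0=0  col 1·2+0=2
col: 1 vs 2

buggy=1 correct=2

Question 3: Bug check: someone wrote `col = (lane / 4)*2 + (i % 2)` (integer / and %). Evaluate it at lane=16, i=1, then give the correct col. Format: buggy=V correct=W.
`(lane / 4)*2 + (i % 2)`[16,1]->9
L=16->gid=16>>2=4, tid=16&3=0
[1]->row 4+0=4  col 0·2+1=1
col: 9 vs 1

buggy=9 correct=1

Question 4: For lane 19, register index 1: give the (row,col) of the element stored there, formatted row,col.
19: gid=4,tid=3
[1] (4+0,3*2+1) = (4,7)

4,7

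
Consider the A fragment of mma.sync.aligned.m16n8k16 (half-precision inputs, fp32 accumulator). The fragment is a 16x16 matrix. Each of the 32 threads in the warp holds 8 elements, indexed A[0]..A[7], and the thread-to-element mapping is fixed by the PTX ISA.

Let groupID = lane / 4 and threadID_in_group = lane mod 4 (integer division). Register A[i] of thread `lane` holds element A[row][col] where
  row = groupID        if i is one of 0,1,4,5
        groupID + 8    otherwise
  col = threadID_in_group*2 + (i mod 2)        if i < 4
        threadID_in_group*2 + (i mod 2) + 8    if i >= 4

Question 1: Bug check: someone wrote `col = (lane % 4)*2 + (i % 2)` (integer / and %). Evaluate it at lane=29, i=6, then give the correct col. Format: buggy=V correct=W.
`(lane % 4)*2 + (i % 2)`[29,6]→2
L=29→G=29>>2=7, T=29&3=1
[6]→row 7+8=15  col 1·2+0+8=10
col: 2 vs 10

buggy=2 correct=10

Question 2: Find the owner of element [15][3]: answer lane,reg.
r: 15->gid=7,r8=1  c: 3->c8=0,tid=1,i&1=1
L=7*4+1=29  i=0*4+1*2+1=3

29,3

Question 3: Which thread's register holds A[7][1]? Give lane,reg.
28,1

r=7→G=7,rhi=0  c=1→chi=0,T=0,p=1
L=7*4+0=28  i=0*4+0*2+1=1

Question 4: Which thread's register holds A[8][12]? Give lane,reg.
r=8→G=0,rhi=1  c=12→chi=1,T=2,p=0
L=0*4+2=2  i=1*4+1*2+0=6

2,6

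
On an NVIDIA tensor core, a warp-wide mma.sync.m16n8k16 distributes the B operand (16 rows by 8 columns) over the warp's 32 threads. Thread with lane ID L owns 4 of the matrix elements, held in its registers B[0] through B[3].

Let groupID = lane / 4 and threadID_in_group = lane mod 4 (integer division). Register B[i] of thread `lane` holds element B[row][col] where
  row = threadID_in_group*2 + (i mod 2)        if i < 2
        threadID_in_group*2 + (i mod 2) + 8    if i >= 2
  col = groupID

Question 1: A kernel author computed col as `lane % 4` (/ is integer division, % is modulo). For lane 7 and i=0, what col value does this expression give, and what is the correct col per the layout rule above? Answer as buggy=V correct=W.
buggy=3 correct=1

`lane % 4`[7,0]->3
lane 7: g=1 (7/4), t=3 (7%4)
i=0: r=3*2+0+0=6, c=g=1
col: 3 vs 1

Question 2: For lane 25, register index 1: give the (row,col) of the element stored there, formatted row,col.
L=25->gid=25>>2=6, tid=25&3=1
[1]->row 1·2+1+0=3  col gid=6

3,6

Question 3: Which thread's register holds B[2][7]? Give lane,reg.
29,0

c:7=>grp=7  r:2=>rB=0,tig=1,lo=0
L=7*4+1=29  i=0*2+0=0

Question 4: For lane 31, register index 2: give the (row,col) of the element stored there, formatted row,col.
14,7

31: g=7,t=3
[2] (3*2+0+8,7) = (14,7)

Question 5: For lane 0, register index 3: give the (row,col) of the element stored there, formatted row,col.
lane 0: gid=0 (0/4), tid=0 (0%4)
i=3: r=0*2+1+8=9, c=gid=0

9,0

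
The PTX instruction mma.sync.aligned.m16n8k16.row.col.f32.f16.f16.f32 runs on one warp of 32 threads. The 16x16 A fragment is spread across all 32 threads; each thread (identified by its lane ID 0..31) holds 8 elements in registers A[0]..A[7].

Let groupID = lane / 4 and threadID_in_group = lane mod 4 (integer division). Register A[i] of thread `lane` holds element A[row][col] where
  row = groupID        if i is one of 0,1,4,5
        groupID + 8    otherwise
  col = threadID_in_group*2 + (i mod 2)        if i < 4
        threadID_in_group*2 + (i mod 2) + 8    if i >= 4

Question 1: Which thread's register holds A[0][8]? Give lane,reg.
0,4

r=0⇒gr=0,Rb=0  c=8⇒Cb=1,th=0,odd=0
L=0*4+0=0  i=1*4+0*2+0=4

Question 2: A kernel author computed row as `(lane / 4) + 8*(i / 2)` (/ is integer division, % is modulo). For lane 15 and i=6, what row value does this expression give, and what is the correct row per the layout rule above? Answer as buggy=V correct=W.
`(lane / 4) + 8*(i / 2)`[15,6]->27
L=15->g=15>>2=3, t=15&3=3
[6]->row 3+8=11  col 3·2+0+8=14
row: 27 vs 11

buggy=27 correct=11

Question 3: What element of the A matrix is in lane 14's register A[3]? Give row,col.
11,5

14: g=3,t=2
[3] (3+8,2*2+1+0) = (11,5)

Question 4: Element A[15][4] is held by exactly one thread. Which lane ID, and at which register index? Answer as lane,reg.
30,2

r=15⇒gr=7,Rb=1  c=4⇒Cb=0,th=2,odd=0
L=7*4+2=30  i=0*4+1*2+0=2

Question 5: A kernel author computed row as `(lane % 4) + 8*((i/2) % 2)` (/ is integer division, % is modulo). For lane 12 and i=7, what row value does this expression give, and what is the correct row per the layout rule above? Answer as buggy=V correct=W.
`(lane % 4) + 8*((i/2) % 2)`[12,7]->8
lane 12: g=3 (12/4), t=0 (12%4)
i=7: r=3+8=11, c=0*2+1+8=9
row: 8 vs 11

buggy=8 correct=11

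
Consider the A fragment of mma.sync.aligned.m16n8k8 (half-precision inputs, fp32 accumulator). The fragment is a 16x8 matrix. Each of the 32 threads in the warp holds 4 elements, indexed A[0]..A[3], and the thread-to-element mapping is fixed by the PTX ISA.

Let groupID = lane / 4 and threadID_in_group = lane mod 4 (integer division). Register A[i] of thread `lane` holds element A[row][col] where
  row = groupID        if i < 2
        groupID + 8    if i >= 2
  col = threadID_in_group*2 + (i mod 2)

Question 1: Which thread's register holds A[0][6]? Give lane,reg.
r=0→G=0,rhi=0  c=6→T=3,p=0
L=0*4+3=3  i=0*2+0=0

3,0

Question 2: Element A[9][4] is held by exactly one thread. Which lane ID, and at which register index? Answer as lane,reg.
r=9→G=1,rhi=1  c=4→T=2,p=0
L=1*4+2=6  i=1*2+0=2

6,2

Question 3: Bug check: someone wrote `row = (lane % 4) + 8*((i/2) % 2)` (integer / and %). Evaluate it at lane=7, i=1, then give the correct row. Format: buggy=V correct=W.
`(lane % 4) + 8*((i/2) % 2)`[7,1]->3
lane 7->7/4=1, 7 mod 4=3
i=1  r:1+0->1  c:2·3+1->7
row: 3 vs 1

buggy=3 correct=1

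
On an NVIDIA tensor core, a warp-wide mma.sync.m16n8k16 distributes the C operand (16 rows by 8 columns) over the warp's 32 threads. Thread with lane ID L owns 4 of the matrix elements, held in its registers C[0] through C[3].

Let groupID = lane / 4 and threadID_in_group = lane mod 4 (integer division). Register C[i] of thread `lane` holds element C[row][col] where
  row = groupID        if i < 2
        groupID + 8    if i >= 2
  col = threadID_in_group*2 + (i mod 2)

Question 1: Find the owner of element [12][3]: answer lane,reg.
17,3

r:12=>grp=4,rB=1  c:3=>tig=1,lo=1
L=4*4+1=17  i=1*2+1=3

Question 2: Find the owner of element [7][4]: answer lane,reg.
r=7→G=7,rhi=0  c=4→T=2,p=0
L=7*4+2=30  i=0*2+0=0

30,0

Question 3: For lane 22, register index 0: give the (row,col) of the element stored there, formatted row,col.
lane 22=>22/4=5, 22 mod 4=2
i=0  r:5+0=>5  c:2·2+0=>4

5,4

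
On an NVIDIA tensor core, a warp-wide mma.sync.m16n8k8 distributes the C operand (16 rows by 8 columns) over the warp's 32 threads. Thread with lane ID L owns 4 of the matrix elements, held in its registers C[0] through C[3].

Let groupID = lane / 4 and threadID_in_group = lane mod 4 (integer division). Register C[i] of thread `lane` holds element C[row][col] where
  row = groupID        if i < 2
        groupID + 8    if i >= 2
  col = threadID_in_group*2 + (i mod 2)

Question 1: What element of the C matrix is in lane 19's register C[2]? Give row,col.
L=19->gid=19>>2=4, tid=19&3=3
[2]->row 4+8=12  col 3·2+0=6

12,6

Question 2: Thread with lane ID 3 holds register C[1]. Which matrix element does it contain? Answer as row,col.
0,7

L=3->gid=3>>2=0, tid=3&3=3
[1]->row 0+0=0  col 3·2+1=7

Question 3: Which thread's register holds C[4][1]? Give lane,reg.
16,1

r=4→G=4,rhi=0  c=1→T=0,p=1
L=4*4+0=16  i=0*2+1=1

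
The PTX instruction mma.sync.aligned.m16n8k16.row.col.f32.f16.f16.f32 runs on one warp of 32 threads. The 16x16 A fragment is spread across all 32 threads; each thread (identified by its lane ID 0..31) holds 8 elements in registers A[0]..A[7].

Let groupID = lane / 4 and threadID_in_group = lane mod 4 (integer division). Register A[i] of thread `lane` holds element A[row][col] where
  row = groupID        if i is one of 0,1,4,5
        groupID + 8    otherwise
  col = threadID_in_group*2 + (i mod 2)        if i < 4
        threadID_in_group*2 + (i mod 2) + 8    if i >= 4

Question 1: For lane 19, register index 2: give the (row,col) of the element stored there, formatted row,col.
12,6

lane 19=>19/4=4, 19 mod 4=3
i=2  r:4+8=>12  c:2·3+0+0=>6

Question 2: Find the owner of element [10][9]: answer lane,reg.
r=10→G=2,rhi=1  c=9→chi=1,T=0,p=1
L=2*4+0=8  i=1*4+1*2+1=7

8,7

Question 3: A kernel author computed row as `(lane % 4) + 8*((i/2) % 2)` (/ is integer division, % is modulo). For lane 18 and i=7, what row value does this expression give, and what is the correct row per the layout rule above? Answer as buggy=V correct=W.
`(lane % 4) + 8*((i/2) % 2)`[18,7]→10
lane 18→18/4=4, 18 mod 4=2
i=7  r:4+8→12  c:2·2+1+8→13
row: 10 vs 12

buggy=10 correct=12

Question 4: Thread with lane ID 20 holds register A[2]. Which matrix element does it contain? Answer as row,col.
13,0

20: gid=5,tid=0
[2] (5+8,0*2+0+0) = (13,0)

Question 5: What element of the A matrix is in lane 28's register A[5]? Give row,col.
7,9

lane 28: gr=7 (28/4), th=0 (28%4)
i=5: r=7+0=7, c=0*2+1+8=9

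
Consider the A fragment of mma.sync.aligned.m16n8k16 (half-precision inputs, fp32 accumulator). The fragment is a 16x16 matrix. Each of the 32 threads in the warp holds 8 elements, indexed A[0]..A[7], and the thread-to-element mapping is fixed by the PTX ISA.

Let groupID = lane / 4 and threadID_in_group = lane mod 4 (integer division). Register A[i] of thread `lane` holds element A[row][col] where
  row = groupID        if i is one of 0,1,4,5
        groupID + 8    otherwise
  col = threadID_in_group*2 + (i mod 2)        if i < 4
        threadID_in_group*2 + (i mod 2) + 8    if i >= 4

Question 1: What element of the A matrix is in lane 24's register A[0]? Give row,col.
L=24->g=24>>2=6, t=24&3=0
[0]->row 6+0=6  col 0·2+0+0=0

6,0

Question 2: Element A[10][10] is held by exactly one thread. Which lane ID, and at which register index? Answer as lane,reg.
9,6

r=10->g=2,rb=1  c=10->cb=1,t=1,b0=0
L=2*4+1=9  i=1*4+1*2+0=6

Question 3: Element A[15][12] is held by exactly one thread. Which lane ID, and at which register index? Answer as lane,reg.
r=15⇒gr=7,Rb=1  c=12⇒Cb=1,th=2,odd=0
L=7*4+2=30  i=1*4+1*2+0=6

30,6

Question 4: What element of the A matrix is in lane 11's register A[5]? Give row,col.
2,15

lane 11⇒11/4=2, 11 mod 4=3
i=5  r:2+0⇒2  c:2·3+1+8⇒15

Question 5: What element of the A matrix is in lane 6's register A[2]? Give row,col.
L=6=>grp=6>>2=1, tig=6&3=2
[2]=>row 1+8=9  col 2·2+0+0=4

9,4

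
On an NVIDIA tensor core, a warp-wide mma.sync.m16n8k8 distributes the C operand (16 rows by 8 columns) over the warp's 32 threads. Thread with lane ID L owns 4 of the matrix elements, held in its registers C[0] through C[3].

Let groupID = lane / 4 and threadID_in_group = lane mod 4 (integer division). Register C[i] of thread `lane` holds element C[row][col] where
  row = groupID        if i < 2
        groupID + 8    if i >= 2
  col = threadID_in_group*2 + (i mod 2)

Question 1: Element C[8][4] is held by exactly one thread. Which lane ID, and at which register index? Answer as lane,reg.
2,2

r=8→G=0,rhi=1  c=4→T=2,p=0
L=0*4+2=2  i=1*2+0=2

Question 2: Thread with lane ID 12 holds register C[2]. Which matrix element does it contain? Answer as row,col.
11,0

lane 12->12/4=3, 12 mod 4=0
i=2  r:3+8->11  c:2·0+0->0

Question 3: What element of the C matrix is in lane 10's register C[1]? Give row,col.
L=10⇒gr=10>>2=2, th=10&3=2
[1]⇒row 2+0=2  col 2·2+1=5

2,5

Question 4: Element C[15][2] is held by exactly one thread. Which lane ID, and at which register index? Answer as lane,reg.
29,2

r=15→G=7,rhi=1  c=2→T=1,p=0
L=7*4+1=29  i=1*2+0=2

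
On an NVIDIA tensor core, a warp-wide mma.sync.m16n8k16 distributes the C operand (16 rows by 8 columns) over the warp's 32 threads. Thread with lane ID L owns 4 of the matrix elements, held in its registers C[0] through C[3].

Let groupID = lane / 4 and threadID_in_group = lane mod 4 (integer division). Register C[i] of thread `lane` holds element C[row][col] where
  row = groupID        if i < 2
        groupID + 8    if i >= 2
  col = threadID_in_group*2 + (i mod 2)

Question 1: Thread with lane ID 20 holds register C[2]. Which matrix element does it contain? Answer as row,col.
13,0

lane 20: gr=5 (20/4), th=0 (20%4)
i=2: r=5+8=13, c=0*2+0=0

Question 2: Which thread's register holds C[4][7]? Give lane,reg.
r: 4->gid=4,r8=0  c: 7->tid=3,i&1=1
L=4*4+3=19  i=0*2+1=1

19,1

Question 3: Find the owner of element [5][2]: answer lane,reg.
r:5=>grp=5,rB=0  c:2=>tig=1,lo=0
L=5*4+1=21  i=0*2+0=0

21,0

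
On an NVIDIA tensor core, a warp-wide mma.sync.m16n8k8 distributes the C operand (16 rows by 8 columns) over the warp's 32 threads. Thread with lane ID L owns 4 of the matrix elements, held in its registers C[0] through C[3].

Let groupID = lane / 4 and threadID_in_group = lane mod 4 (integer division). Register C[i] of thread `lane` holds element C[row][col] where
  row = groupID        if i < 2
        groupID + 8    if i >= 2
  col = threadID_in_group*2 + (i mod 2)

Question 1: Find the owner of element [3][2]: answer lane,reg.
r=3⇒gr=3,Rb=0  c=2⇒th=1,odd=0
L=3*4+1=13  i=0*2+0=0

13,0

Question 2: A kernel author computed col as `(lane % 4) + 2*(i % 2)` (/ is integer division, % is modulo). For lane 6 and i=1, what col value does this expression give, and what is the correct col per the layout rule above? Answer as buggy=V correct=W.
`(lane % 4) + 2*(i % 2)`[6,1]→4
lane 6→6/4=1, 6 mod 4=2
i=1  r:1+0→1  c:2·2+1→5
col: 4 vs 5

buggy=4 correct=5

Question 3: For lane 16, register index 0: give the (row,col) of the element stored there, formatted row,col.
4,0

L=16→G=16>>2=4, T=16&3=0
[0]→row 4+0=4  col 0·2+0=0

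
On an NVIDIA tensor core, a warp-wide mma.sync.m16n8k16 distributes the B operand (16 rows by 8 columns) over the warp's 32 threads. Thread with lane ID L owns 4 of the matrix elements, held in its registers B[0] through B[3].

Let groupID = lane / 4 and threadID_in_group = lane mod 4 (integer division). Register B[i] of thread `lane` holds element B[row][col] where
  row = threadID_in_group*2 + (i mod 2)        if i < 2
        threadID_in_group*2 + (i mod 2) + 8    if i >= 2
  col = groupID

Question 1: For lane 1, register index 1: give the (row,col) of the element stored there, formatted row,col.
lane 1->1/4=0, 1 mod 4=1
i=1  r:2·1+1+0->3  c:0

3,0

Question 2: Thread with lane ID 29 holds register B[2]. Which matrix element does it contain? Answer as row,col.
L=29->g=29>>2=7, t=29&3=1
[2]->row 1·2+0+8=10  col g=7

10,7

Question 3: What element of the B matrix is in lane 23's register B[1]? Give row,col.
23: gid=5,tid=3
[1] (3*2+1+0,5) = (7,5)

7,5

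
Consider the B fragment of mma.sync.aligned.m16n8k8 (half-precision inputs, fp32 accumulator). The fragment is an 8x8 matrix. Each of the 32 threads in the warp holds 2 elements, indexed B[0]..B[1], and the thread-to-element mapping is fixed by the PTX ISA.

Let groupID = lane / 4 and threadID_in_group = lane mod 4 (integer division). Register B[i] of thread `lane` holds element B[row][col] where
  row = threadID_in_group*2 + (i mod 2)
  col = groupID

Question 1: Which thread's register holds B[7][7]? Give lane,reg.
31,1

c=7⇒gr=7  r=7⇒th=3,odd=1
L=7*4+3=31  i=1=1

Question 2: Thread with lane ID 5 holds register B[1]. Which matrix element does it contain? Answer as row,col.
3,1

5: g=1,t=1
[1] (1*2+1,1) = (3,1)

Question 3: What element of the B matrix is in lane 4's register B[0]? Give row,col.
0,1

lane 4: G=1 (4/4), T=0 (4%4)
i=0: r=0*2+0=0, c=G=1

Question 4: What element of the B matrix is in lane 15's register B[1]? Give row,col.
15: gr=3,th=3
[1] (3*2+1,3) = (7,3)

7,3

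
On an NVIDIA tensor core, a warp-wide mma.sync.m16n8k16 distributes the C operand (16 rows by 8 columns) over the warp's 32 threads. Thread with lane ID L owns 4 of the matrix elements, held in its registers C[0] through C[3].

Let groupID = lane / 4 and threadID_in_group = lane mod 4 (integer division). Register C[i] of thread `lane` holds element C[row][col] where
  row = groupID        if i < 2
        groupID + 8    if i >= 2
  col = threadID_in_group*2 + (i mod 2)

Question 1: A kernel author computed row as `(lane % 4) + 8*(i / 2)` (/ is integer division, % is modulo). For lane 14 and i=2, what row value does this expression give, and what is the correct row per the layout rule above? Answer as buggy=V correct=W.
`(lane % 4) + 8*(i / 2)`[14,2]->10
lane 14: gid=3 (14/4), tid=2 (14%4)
i=2: r=3+8=11, c=2*2+0=4
row: 10 vs 11

buggy=10 correct=11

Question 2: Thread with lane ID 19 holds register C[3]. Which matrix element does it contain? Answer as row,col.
lane 19->19/4=4, 19 mod 4=3
i=3  r:4+8->12  c:2·3+1->7

12,7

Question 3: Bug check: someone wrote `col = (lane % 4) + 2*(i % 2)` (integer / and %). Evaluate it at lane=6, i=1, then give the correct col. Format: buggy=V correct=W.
`(lane % 4) + 2*(i % 2)`[6,1]->4
lane 6->6/4=1, 6 mod 4=2
i=1  r:1+0->1  c:2·2+1->5
col: 4 vs 5

buggy=4 correct=5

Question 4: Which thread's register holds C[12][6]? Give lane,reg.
r:12=>grp=4,rB=1  c:6=>tig=3,lo=0
L=4*4+3=19  i=1*2+0=2

19,2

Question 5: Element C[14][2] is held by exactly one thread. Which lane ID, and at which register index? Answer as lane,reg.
25,2

r: 14->gid=6,r8=1  c: 2->tid=1,i&1=0
L=6*4+1=25  i=1*2+0=2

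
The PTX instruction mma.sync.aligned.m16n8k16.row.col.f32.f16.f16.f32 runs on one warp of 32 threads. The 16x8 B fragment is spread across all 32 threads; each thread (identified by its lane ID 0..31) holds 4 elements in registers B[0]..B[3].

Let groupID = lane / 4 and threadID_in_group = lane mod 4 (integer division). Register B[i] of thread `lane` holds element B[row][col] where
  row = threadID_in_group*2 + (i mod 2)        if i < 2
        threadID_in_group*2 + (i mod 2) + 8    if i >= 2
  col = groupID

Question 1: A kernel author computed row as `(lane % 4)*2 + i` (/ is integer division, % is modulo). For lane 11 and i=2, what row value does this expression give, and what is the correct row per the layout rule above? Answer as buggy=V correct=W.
`(lane % 4)*2 + i`[11,2]→8
lane 11→11/4=2, 11 mod 4=3
i=2  r:2·3+0+8→14  c:2
row: 8 vs 14

buggy=8 correct=14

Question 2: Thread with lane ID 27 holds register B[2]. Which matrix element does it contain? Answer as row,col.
lane 27⇒27/4=6, 27 mod 4=3
i=2  r:2·3+0+8⇒14  c:6

14,6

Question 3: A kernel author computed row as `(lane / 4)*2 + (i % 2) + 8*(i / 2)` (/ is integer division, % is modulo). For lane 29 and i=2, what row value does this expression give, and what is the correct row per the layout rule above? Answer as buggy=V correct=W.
`(lane / 4)*2 + (i % 2) + 8*(i / 2)`[29,2]⇒22
29: gr=7,th=1
[2] (1*2+0+8,7) = (10,7)
row: 22 vs 10

buggy=22 correct=10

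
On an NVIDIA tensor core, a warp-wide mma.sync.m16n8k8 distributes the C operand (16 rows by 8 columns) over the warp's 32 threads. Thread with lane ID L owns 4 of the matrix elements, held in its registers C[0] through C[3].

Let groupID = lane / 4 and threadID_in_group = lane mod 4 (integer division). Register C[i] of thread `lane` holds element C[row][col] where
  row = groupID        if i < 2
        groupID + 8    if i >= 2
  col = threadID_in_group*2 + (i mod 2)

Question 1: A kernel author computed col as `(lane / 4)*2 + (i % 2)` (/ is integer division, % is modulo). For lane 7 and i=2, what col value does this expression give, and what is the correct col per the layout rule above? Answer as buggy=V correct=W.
`(lane / 4)*2 + (i % 2)`[7,2]->2
lane 7: gid=1 (7/4), tid=3 (7%4)
i=2: r=1+8=9, c=3*2+0=6
col: 2 vs 6

buggy=2 correct=6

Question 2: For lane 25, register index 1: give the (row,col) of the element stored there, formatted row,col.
6,3

L=25⇒gr=25>>2=6, th=25&3=1
[1]⇒row 6+0=6  col 1·2+1=3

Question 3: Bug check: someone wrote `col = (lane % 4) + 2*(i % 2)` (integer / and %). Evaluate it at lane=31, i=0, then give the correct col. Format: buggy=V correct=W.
`(lane % 4) + 2*(i % 2)`[31,0]->3
lane 31: g=7 (31/4), t=3 (31%4)
i=0: r=7+0=7, c=3*2+0=6
col: 3 vs 6

buggy=3 correct=6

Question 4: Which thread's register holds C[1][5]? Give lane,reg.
6,1

r=1⇒gr=1,Rb=0  c=5⇒th=2,odd=1
L=1*4+2=6  i=0*2+1=1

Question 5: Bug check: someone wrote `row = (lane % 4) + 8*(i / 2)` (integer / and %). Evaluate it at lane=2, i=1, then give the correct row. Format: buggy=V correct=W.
buggy=2 correct=0

`(lane % 4) + 8*(i / 2)`[2,1]=>2
2: grp=0,tig=2
[1] (0+0,2*2+1) = (0,5)
row: 2 vs 0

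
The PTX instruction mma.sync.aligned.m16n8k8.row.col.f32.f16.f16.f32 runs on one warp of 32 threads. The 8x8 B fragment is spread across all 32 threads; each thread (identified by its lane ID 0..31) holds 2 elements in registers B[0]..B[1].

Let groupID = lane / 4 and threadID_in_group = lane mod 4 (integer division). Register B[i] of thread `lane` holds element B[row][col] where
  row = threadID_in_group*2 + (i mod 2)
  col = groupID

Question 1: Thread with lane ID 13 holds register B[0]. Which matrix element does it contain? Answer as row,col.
L=13⇒gr=13>>2=3, th=13&3=1
[0]⇒row 1·2+0=2  col gr=3

2,3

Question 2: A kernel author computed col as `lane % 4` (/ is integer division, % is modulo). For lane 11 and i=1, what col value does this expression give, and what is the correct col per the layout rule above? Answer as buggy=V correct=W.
`lane % 4`[11,1]⇒3
11: gr=2,th=3
[1] (3*2+1,2) = (7,2)
col: 3 vs 2

buggy=3 correct=2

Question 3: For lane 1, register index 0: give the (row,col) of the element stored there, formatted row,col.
2,0

L=1→G=1>>2=0, T=1&3=1
[0]→row 1·2+0=2  col G=0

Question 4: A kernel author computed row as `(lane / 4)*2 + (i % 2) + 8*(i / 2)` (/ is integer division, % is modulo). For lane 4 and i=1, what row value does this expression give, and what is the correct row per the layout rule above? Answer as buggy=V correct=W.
`(lane / 4)*2 + (i % 2) + 8*(i / 2)`[4,1]⇒3
lane 4: gr=1 (4/4), th=0 (4%4)
i=1: r=0*2+1=1, c=gr=1
row: 3 vs 1

buggy=3 correct=1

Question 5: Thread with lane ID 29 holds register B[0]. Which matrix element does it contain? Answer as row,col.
2,7

lane 29->29/4=7, 29 mod 4=1
i=0  r:2·1+0->2  c:7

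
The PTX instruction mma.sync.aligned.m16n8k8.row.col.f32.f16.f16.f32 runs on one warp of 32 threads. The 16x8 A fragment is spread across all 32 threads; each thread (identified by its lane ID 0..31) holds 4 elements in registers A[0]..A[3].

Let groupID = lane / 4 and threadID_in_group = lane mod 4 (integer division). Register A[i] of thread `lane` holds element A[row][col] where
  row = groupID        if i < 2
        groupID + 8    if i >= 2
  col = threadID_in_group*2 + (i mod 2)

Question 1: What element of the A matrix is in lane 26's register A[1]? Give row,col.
6,5

L=26->g=26>>2=6, t=26&3=2
[1]->row 6+0=6  col 2·2+1=5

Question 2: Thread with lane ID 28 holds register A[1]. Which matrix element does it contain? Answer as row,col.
7,1

lane 28: grp=7 (28/4), tig=0 (28%4)
i=1: r=7+0=7, c=0*2+1=1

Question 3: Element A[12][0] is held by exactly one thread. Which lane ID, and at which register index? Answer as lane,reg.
r=12->g=4,rb=1  c=0->t=0,b0=0
L=4*4+0=16  i=1*2+0=2

16,2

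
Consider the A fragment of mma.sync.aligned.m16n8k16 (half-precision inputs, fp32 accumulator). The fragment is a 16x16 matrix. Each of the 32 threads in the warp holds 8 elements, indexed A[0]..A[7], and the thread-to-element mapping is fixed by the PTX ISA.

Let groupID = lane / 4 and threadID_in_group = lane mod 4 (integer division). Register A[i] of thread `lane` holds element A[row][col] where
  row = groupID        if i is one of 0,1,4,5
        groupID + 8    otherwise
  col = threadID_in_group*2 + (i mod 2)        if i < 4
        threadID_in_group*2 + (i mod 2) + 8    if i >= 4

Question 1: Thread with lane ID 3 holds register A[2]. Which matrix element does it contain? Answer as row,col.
8,6

3: grp=0,tig=3
[2] (0+8,3*2+0+0) = (8,6)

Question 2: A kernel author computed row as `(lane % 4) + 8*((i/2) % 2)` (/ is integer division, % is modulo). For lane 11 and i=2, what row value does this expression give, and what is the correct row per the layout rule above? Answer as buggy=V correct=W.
`(lane % 4) + 8*((i/2) % 2)`[11,2]->11
lane 11->11/4=2, 11 mod 4=3
i=2  r:2+8->10  c:2·3+0+0->6
row: 11 vs 10

buggy=11 correct=10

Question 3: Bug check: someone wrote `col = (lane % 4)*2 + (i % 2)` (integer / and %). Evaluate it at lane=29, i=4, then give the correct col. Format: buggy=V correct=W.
buggy=2 correct=10

`(lane % 4)*2 + (i % 2)`[29,4]=>2
lane 29: grp=7 (29/4), tig=1 (29%4)
i=4: r=7+0=7, c=1*2+0+8=10
col: 2 vs 10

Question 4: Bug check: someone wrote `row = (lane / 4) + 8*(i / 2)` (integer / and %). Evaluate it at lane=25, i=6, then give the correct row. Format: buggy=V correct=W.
buggy=30 correct=14

`(lane / 4) + 8*(i / 2)`[25,6]->30
lane 25->25/4=6, 25 mod 4=1
i=6  r:6+8->14  c:2·1+0+8->10
row: 30 vs 14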